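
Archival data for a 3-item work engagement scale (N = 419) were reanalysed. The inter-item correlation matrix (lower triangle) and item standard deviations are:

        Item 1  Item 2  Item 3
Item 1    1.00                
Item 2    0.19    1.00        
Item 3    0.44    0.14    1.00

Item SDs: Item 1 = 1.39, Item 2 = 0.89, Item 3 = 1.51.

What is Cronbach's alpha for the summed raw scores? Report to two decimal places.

Σσ²ᵢ = 1.39² + 0.89² + 1.51² = 5.0043
Covariances σ_ij = r_ij · s_i · s_j:
  σ(Item 1,Item 2) = 0.19 × 1.39 × 0.89 = 0.2350
  σ(Item 1,Item 3) = 0.44 × 1.39 × 1.51 = 0.9235
  σ(Item 2,Item 3) = 0.14 × 0.89 × 1.51 = 0.1881
σ²_T = Σσ²ᵢ + 2·Σσ_ij = 5.0043 + 2 × 1.3466 = 7.6975
α = (3/2)·(1 − 5.0043/7.6975) = 0.52

α = 0.52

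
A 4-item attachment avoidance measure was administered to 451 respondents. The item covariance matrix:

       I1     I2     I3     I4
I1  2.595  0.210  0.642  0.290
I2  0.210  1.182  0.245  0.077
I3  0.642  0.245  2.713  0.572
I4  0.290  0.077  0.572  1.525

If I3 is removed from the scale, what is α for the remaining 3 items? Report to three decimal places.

Remaining items: I1, I2, I4 (k = 3).
ΣVar(i) = 2.595 + 1.182 + 1.525 = 5.302
total variance = 5.302 + 2 × 0.577 = 6.456
α (item deleted) = (3/2)·(1 − 5.302/6.456) = 0.268

α = 0.268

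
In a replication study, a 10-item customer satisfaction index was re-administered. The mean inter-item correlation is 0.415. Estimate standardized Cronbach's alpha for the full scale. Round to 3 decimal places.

Standardized α = k·r̄ / (1 + (k−1)·r̄) = 10 × 0.415 / (1 + 9 × 0.415)
  = 4.1500 / 4.7350 = 0.876

standardized Cronbach's alpha = 0.876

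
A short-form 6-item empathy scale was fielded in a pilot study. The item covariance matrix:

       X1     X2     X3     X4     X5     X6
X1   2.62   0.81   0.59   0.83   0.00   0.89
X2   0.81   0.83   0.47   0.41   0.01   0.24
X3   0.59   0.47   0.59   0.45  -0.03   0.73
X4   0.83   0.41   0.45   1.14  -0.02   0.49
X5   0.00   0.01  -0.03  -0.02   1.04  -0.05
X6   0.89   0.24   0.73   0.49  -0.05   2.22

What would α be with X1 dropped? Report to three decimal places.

Remaining items: X2, X3, X4, X5, X6 (k = 5).
sum of item variances = 0.83 + 0.59 + 1.14 + 1.04 + 2.22 = 5.82
σ²_total = 5.82 + 2 × 2.70 = 11.22
α (item deleted) = (5/4)·(1 − 5.82/11.22) = 0.602

α = 0.602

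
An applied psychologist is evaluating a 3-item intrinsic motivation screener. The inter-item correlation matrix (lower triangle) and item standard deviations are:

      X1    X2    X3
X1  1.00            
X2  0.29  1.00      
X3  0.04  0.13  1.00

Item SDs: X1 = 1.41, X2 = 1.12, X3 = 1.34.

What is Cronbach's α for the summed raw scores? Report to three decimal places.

Σσ²ᵢ = 1.41² + 1.12² + 1.34² = 5.0381
Covariances σ_ij = r_ij · s_i · s_j:
  σ(X1,X2) = 0.29 × 1.41 × 1.12 = 0.4580
  σ(X1,X3) = 0.04 × 1.41 × 1.34 = 0.0756
  σ(X2,X3) = 0.13 × 1.12 × 1.34 = 0.1951
σ²_T = Σσ²ᵢ + 2·Σσ_ij = 5.0381 + 2 × 0.7287 = 6.4955
α = (3/2)·(1 − 5.0381/6.4955) = 0.337

α = 0.337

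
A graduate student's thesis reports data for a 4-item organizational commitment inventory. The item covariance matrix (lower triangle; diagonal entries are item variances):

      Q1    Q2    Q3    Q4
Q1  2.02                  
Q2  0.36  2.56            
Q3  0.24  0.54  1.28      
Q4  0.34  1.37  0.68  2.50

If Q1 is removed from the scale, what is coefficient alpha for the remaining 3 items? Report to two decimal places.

α = 0.67

Remaining items: Q2, Q3, Q4 (k = 3).
Σσ²ᵢ = 2.56 + 1.28 + 2.50 = 6.34
Var(T) = 6.34 + 2 × 2.59 = 11.52
α (item deleted) = (3/2)·(1 − 6.34/11.52) = 0.67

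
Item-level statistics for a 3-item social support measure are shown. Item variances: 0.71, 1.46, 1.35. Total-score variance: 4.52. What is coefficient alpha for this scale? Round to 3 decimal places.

ΣVar(i) = 0.71 + 1.46 + 1.35 = 3.52
α = (k/(k−1))·(1 − ΣVar(i)/total variance) = (3/2)·(1 − 3.52/4.52) = 0.332

coefficient alpha = 0.332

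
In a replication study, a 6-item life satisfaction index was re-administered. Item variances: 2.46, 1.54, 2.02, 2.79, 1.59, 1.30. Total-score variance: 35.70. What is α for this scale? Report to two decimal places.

ΣVar(i) = 2.46 + 1.54 + 2.02 + 2.79 + 1.59 + 1.30 = 11.70
α = (k/(k−1))·(1 − ΣVar(i)/total variance) = (6/5)·(1 − 11.70/35.70) = 0.81

α = 0.81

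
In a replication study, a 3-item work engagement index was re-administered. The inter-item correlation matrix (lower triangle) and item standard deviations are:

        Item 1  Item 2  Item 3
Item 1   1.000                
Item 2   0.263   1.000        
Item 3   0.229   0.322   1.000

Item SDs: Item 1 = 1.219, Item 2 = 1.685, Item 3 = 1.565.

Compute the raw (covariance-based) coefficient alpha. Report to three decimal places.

α = 0.525

Σσ²ᵢ = 1.219² + 1.685² + 1.565² = 6.7744
Covariances σ_ij = r_ij · s_i · s_j:
  σ(Item 1,Item 2) = 0.263 × 1.219 × 1.685 = 0.5402
  σ(Item 1,Item 3) = 0.229 × 1.219 × 1.565 = 0.4369
  σ(Item 2,Item 3) = 0.322 × 1.685 × 1.565 = 0.8491
σ²_T = Σσ²ᵢ + 2·Σσ_ij = 6.7744 + 2 × 1.8262 = 10.4268
α = (3/2)·(1 − 6.7744/10.4268) = 0.525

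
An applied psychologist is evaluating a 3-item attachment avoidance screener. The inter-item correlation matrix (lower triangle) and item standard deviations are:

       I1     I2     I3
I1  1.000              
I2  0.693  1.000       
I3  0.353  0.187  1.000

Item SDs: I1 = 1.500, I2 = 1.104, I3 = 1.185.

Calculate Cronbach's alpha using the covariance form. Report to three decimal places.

Σσ²ᵢ = 1.500² + 1.104² + 1.185² = 4.8730
Covariances σ_ij = r_ij · s_i · s_j:
  σ(I1,I2) = 0.693 × 1.500 × 1.104 = 1.1476
  σ(I1,I3) = 0.353 × 1.500 × 1.185 = 0.6275
  σ(I2,I3) = 0.187 × 1.104 × 1.185 = 0.2446
σ²_T = Σσ²ᵢ + 2·Σσ_ij = 4.8730 + 2 × 2.0197 = 8.9124
α = (3/2)·(1 − 4.8730/8.9124) = 0.680

Cronbach's alpha = 0.680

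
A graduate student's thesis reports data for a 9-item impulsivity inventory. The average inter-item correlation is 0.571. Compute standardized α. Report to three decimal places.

α = 0.923

Standardized α = k·r̄ / (1 + (k−1)·r̄) = 9 × 0.571 / (1 + 8 × 0.571)
  = 5.1390 / 5.5680 = 0.923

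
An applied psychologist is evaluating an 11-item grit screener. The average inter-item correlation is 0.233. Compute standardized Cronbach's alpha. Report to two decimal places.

Standardized α = k·r̄ / (1 + (k−1)·r̄) = 11 × 0.233 / (1 + 10 × 0.233)
  = 2.5630 / 3.3300 = 0.77

α = 0.77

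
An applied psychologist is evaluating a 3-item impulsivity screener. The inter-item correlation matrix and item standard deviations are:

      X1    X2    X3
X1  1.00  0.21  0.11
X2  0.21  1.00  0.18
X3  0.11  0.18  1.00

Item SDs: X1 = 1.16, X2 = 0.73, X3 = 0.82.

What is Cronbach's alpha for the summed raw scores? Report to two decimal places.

Σσ²ᵢ = 1.16² + 0.73² + 0.82² = 2.5509
Covariances σ_ij = r_ij · s_i · s_j:
  σ(X1,X2) = 0.21 × 1.16 × 0.73 = 0.1778
  σ(X1,X3) = 0.11 × 1.16 × 0.82 = 0.1046
  σ(X2,X3) = 0.18 × 0.73 × 0.82 = 0.1077
σ²_T = Σσ²ᵢ + 2·Σσ_ij = 2.5509 + 2 × 0.3901 = 3.3311
α = (3/2)·(1 − 2.5509/3.3311) = 0.35

α = 0.35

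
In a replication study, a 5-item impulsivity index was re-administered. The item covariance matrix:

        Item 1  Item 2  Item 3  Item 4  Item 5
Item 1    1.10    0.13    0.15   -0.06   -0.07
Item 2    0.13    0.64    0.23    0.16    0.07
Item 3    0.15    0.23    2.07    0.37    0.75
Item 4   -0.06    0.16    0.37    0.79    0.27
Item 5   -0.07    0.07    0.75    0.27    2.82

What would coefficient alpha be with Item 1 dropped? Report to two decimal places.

Remaining items: Item 2, Item 3, Item 4, Item 5 (k = 4).
Σσ²ᵢ = 0.64 + 2.07 + 0.79 + 2.82 = 6.32
σ²_T = 6.32 + 2 × 1.85 = 10.02
α (item deleted) = (4/3)·(1 − 6.32/10.02) = 0.49

coefficient alpha = 0.49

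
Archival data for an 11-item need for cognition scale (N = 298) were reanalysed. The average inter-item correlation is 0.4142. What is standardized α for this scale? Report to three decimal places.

Standardized α = k·r̄ / (1 + (k−1)·r̄) = 11 × 0.4142 / (1 + 10 × 0.4142)
  = 4.5562 / 5.1420 = 0.886

α = 0.886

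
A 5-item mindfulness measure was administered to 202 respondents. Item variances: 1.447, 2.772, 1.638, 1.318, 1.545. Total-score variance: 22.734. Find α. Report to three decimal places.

α = 0.771

Σσ²ᵢ = 1.447 + 2.772 + 1.638 + 1.318 + 1.545 = 8.720
α = (k/(k−1))·(1 − Σσ²ᵢ/total variance) = (5/4)·(1 − 8.720/22.734) = 0.771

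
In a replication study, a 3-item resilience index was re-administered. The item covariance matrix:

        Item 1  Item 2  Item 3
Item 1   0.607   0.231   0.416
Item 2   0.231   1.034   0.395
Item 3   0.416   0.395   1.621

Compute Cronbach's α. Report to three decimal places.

ΣVar(i) = 0.607 + 1.034 + 1.621 = 3.262
Σ_{i<j} σ_ij = 1.042
Var(T) = 3.262 + 2 × 1.042 = 5.346
α = (k/(k−1))·(1 − ΣVar(i)/Var(T)) = (3/2)·(1 − 3.262/5.346) = 0.585

Cronbach's α = 0.585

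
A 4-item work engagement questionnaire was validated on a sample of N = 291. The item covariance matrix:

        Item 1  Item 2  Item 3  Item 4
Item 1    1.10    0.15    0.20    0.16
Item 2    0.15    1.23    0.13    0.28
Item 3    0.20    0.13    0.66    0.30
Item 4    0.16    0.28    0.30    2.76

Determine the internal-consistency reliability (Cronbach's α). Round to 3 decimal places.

Σσ²ᵢ = 1.10 + 1.23 + 0.66 + 2.76 = 5.75
Σ_{i<j} σ_ij = 1.22
σ²_total = 5.75 + 2 × 1.22 = 8.19
α = (k/(k−1))·(1 − Σσ²ᵢ/σ²_total) = (4/3)·(1 − 5.75/8.19) = 0.397

Cronbach's α = 0.397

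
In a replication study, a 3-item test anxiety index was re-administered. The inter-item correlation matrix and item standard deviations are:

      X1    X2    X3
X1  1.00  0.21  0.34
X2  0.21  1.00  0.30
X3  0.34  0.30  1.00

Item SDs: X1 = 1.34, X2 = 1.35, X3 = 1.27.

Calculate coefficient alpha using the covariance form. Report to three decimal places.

Σσ²ᵢ = 1.34² + 1.35² + 1.27² = 5.2310
Covariances σ_ij = r_ij · s_i · s_j:
  σ(X1,X2) = 0.21 × 1.34 × 1.35 = 0.3799
  σ(X1,X3) = 0.34 × 1.34 × 1.27 = 0.5786
  σ(X2,X3) = 0.30 × 1.35 × 1.27 = 0.5144
σ²_T = Σσ²ᵢ + 2·Σσ_ij = 5.2310 + 2 × 1.4729 = 8.1768
α = (3/2)·(1 − 5.2310/8.1768) = 0.540

coefficient alpha = 0.540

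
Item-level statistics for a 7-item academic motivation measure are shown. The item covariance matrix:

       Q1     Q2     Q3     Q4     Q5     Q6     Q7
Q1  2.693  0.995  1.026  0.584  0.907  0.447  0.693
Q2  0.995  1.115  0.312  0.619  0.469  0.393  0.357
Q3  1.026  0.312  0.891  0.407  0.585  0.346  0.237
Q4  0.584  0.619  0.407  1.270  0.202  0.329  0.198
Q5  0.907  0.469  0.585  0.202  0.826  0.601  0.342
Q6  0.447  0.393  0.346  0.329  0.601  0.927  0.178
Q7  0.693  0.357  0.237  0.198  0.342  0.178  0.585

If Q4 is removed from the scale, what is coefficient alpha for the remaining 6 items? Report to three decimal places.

coefficient alpha = 0.830

Remaining items: Q1, Q2, Q3, Q5, Q6, Q7 (k = 6).
sum of item variances = 2.693 + 1.115 + 0.891 + 0.826 + 0.927 + 0.585 = 7.037
σ²_T = 7.037 + 2 × 7.888 = 22.813
α (item deleted) = (6/5)·(1 − 7.037/22.813) = 0.830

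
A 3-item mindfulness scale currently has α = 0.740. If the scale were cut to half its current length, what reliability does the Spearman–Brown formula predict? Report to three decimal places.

Length factor m = 1/2
α' = m·α / (1 − (1−m)·α)
   = 1/2 × 0.740 / (1 − (1 − 1/2) × 0.740)
   = 0.3700 / 0.6300 = 0.587

predicted reliability = 0.587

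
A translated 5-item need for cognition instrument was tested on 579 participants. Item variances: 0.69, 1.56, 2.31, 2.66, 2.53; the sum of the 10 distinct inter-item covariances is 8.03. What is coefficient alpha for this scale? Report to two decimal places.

Σσᵢ² = 0.69 + 1.56 + 2.31 + 2.66 + 2.53 = 9.75
Sum of distinct covariances = 8.03
Var(T) = Σσᵢ² + 2·Σcov = 9.75 + 2 × 8.03 = 25.81
α = (5/4)·(1 − 9.75/25.81) = 0.78

α = 0.78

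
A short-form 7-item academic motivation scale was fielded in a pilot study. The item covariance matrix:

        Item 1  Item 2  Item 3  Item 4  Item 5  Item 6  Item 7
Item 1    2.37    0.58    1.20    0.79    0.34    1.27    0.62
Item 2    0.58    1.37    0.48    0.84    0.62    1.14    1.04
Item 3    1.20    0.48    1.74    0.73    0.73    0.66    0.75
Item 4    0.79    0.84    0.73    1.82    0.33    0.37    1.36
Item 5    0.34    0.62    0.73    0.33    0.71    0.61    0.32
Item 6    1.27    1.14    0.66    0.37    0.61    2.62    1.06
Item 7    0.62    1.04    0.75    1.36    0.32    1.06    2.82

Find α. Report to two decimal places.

Σσᵢ² = 2.37 + 1.37 + 1.74 + 1.82 + 0.71 + 2.62 + 2.82 = 13.45
Σ_{i<j} σ_ij = 15.84
σ²_T = 13.45 + 2 × 15.84 = 45.13
α = (k/(k−1))·(1 − Σσᵢ²/σ²_T) = (7/6)·(1 − 13.45/45.13) = 0.82

α = 0.82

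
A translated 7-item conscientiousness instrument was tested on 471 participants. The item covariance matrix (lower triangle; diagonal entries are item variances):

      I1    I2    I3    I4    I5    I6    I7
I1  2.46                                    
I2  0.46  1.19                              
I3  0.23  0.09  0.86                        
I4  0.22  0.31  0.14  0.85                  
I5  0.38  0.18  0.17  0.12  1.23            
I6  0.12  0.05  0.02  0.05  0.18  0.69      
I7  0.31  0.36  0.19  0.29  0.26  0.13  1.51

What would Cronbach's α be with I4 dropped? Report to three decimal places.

Remaining items: I1, I2, I3, I5, I6, I7 (k = 6).
ΣVar(i) = 2.46 + 1.19 + 0.86 + 1.23 + 0.69 + 1.51 = 7.94
total variance = 7.94 + 2 × 3.13 = 14.20
α (item deleted) = (6/5)·(1 − 7.94/14.20) = 0.529

Cronbach's α = 0.529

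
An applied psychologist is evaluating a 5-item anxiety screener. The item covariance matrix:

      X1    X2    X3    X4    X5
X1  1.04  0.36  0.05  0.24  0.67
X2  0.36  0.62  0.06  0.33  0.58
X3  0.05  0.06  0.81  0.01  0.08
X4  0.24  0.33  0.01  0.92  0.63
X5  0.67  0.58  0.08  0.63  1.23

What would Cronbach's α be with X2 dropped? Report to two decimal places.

Remaining items: X1, X3, X4, X5 (k = 4).
Σσᵢ² = 1.04 + 0.81 + 0.92 + 1.23 = 4.00
Var(T) = 4.00 + 2 × 1.68 = 7.36
α (item deleted) = (4/3)·(1 − 4.00/7.36) = 0.61

Cronbach's α = 0.61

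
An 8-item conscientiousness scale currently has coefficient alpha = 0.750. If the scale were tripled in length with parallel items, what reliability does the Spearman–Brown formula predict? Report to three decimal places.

Length factor m = 3
α' = m·α / (1 + (m−1)·α)
   = 3 × 0.750 / (1 + (3 − 1) × 0.750)
   = 2.2500 / 2.5000 = 0.900

predicted reliability = 0.900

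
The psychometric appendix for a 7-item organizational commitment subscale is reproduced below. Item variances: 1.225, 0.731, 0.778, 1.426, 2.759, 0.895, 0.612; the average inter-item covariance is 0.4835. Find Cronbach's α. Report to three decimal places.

α = 0.825

ΣVar(i) = 1.225 + 0.731 + 0.778 + 1.426 + 2.759 + 0.895 + 0.612 = 8.426
Sum of the 21 distinct covariances = 21 × 0.4835 = 10.1535
σ²_total = ΣVar(i) + 2·Σcov = 8.426 + 2 × 10.1535 = 28.7330
α = (7/6)·(1 − 8.426/28.7330) = 0.825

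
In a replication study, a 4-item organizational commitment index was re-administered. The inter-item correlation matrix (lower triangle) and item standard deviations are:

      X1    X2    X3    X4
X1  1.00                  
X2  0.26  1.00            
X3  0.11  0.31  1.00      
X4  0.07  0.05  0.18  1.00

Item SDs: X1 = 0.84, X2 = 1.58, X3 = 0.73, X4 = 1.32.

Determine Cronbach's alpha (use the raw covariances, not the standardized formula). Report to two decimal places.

Σσ²ᵢ = 0.84² + 1.58² + 0.73² + 1.32² = 5.4773
Covariances σ_ij = r_ij · s_i · s_j:
  σ(X1,X2) = 0.26 × 0.84 × 1.58 = 0.3451
  σ(X1,X3) = 0.11 × 0.84 × 0.73 = 0.0675
  σ(X1,X4) = 0.07 × 0.84 × 1.32 = 0.0776
  σ(X2,X3) = 0.31 × 1.58 × 0.73 = 0.3576
  σ(X2,X4) = 0.05 × 1.58 × 1.32 = 0.1043
  σ(X3,X4) = 0.18 × 0.73 × 1.32 = 0.1734
σ²_T = Σσ²ᵢ + 2·Σσ_ij = 5.4773 + 2 × 1.1255 = 7.7283
α = (4/3)·(1 − 5.4773/7.7283) = 0.39

Cronbach's alpha = 0.39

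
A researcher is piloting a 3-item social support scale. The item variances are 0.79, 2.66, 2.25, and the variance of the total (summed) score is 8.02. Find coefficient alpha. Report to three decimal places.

Σσ²ᵢ = 0.79 + 2.66 + 2.25 = 5.70
α = (k/(k−1))·(1 − Σσ²ᵢ/Var(T)) = (3/2)·(1 − 5.70/8.02) = 0.434

coefficient alpha = 0.434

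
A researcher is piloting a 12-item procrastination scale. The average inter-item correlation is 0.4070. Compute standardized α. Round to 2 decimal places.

Standardized α = k·r̄ / (1 + (k−1)·r̄) = 12 × 0.4070 / (1 + 11 × 0.4070)
  = 4.8840 / 5.4770 = 0.89

α = 0.89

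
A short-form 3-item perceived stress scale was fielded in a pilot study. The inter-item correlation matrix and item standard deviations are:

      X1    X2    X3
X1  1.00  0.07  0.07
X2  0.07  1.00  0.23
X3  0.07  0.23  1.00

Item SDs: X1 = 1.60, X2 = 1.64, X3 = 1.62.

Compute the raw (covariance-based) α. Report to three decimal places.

α = 0.298

Σσ²ᵢ = 1.60² + 1.64² + 1.62² = 7.8740
Covariances σ_ij = r_ij · s_i · s_j:
  σ(X1,X2) = 0.07 × 1.60 × 1.64 = 0.1837
  σ(X1,X3) = 0.07 × 1.60 × 1.62 = 0.1814
  σ(X2,X3) = 0.23 × 1.64 × 1.62 = 0.6111
σ²_T = Σσ²ᵢ + 2·Σσ_ij = 7.8740 + 2 × 0.9762 = 9.8264
α = (3/2)·(1 − 7.8740/9.8264) = 0.298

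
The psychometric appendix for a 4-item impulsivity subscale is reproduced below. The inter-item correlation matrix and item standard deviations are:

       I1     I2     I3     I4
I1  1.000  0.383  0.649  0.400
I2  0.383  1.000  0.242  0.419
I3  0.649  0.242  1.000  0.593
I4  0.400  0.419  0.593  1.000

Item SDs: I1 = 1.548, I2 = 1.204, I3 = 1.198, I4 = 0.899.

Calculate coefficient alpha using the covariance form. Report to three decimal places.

Σσ²ᵢ = 1.548² + 1.204² + 1.198² + 0.899² = 6.0893
Covariances σ_ij = r_ij · s_i · s_j:
  σ(I1,I2) = 0.383 × 1.548 × 1.204 = 0.7138
  σ(I1,I3) = 0.649 × 1.548 × 1.198 = 1.2036
  σ(I1,I4) = 0.400 × 1.548 × 0.899 = 0.5567
  σ(I2,I3) = 0.242 × 1.204 × 1.198 = 0.3491
  σ(I2,I4) = 0.419 × 1.204 × 0.899 = 0.4535
  σ(I3,I4) = 0.593 × 1.198 × 0.899 = 0.6387
σ²_T = Σσ²ᵢ + 2·Σσ_ij = 6.0893 + 2 × 3.9154 = 13.9201
α = (4/3)·(1 − 6.0893/13.9201) = 0.750

coefficient alpha = 0.750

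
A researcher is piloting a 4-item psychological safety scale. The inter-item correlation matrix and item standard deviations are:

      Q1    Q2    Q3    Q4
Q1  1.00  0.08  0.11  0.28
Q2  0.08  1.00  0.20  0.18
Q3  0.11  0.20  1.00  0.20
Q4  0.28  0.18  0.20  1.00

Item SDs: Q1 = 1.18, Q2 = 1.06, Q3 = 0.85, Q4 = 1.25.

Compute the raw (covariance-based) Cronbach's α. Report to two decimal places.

α = 0.46

Σσ²ᵢ = 1.18² + 1.06² + 0.85² + 1.25² = 4.8010
Covariances σ_ij = r_ij · s_i · s_j:
  σ(Q1,Q2) = 0.08 × 1.18 × 1.06 = 0.1001
  σ(Q1,Q3) = 0.11 × 1.18 × 0.85 = 0.1103
  σ(Q1,Q4) = 0.28 × 1.18 × 1.25 = 0.4130
  σ(Q2,Q3) = 0.20 × 1.06 × 0.85 = 0.1802
  σ(Q2,Q4) = 0.18 × 1.06 × 1.25 = 0.2385
  σ(Q3,Q4) = 0.20 × 0.85 × 1.25 = 0.2125
σ²_T = Σσ²ᵢ + 2·Σσ_ij = 4.8010 + 2 × 1.2546 = 7.3102
α = (4/3)·(1 − 4.8010/7.3102) = 0.46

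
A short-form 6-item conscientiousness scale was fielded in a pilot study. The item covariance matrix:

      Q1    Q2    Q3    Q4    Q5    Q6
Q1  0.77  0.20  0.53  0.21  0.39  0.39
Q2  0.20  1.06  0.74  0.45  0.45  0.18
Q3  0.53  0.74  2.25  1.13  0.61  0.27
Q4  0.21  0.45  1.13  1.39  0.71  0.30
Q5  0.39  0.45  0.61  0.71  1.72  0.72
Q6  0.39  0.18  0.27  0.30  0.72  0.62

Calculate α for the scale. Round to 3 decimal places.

sum of item variances = 0.77 + 1.06 + 2.25 + 1.39 + 1.72 + 0.62 = 7.81
Sum of the distinct covariances = 7.28
σ²_total = 7.81 + 2 × 7.28 = 22.37
α = (k/(k−1))·(1 − sum of item variances/σ²_total) = (6/5)·(1 − 7.81/22.37) = 0.781

α = 0.781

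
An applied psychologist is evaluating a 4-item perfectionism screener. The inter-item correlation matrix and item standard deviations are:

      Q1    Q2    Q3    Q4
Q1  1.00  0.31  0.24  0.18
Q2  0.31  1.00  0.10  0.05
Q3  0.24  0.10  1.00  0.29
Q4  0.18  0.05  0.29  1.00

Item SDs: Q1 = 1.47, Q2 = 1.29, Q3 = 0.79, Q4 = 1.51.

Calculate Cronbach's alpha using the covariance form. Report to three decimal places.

α = 0.467

Σσ²ᵢ = 1.47² + 1.29² + 0.79² + 1.51² = 6.7292
Covariances σ_ij = r_ij · s_i · s_j:
  σ(Q1,Q2) = 0.31 × 1.47 × 1.29 = 0.5879
  σ(Q1,Q3) = 0.24 × 1.47 × 0.79 = 0.2787
  σ(Q1,Q4) = 0.18 × 1.47 × 1.51 = 0.3995
  σ(Q2,Q3) = 0.10 × 1.29 × 0.79 = 0.1019
  σ(Q2,Q4) = 0.05 × 1.29 × 1.51 = 0.0974
  σ(Q3,Q4) = 0.29 × 0.79 × 1.51 = 0.3459
σ²_T = Σσ²ᵢ + 2·Σσ_ij = 6.7292 + 2 × 1.8113 = 10.3518
α = (4/3)·(1 − 6.7292/10.3518) = 0.467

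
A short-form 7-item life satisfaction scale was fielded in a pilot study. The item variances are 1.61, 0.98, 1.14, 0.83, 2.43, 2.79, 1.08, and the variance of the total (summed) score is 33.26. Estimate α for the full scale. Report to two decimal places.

Σσ²ᵢ = 1.61 + 0.98 + 1.14 + 0.83 + 2.43 + 2.79 + 1.08 = 10.86
α = (k/(k−1))·(1 − Σσ²ᵢ/Var(T)) = (7/6)·(1 − 10.86/33.26) = 0.79

α = 0.79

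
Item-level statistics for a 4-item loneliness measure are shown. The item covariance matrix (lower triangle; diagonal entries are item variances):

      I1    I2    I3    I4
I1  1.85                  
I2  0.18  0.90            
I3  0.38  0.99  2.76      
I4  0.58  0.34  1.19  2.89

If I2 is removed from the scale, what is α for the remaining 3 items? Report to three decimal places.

Remaining items: I1, I3, I4 (k = 3).
Σσᵢ² = 1.85 + 2.76 + 2.89 = 7.50
total variance = 7.50 + 2 × 2.15 = 11.80
α (item deleted) = (3/2)·(1 − 7.50/11.80) = 0.547

α = 0.547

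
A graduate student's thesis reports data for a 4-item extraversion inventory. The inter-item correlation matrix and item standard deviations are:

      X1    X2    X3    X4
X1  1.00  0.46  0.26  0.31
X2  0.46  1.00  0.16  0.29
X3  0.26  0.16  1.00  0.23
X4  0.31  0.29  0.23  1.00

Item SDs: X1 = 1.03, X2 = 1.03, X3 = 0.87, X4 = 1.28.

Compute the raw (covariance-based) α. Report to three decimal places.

Σσ²ᵢ = 1.03² + 1.03² + 0.87² + 1.28² = 4.5171
Covariances σ_ij = r_ij · s_i · s_j:
  σ(X1,X2) = 0.46 × 1.03 × 1.03 = 0.4880
  σ(X1,X3) = 0.26 × 1.03 × 0.87 = 0.2330
  σ(X1,X4) = 0.31 × 1.03 × 1.28 = 0.4087
  σ(X2,X3) = 0.16 × 1.03 × 0.87 = 0.1434
  σ(X2,X4) = 0.29 × 1.03 × 1.28 = 0.3823
  σ(X3,X4) = 0.23 × 0.87 × 1.28 = 0.2561
σ²_T = Σσ²ᵢ + 2·Σσ_ij = 4.5171 + 2 × 1.9115 = 8.3401
α = (4/3)·(1 − 4.5171/8.3401) = 0.611

α = 0.611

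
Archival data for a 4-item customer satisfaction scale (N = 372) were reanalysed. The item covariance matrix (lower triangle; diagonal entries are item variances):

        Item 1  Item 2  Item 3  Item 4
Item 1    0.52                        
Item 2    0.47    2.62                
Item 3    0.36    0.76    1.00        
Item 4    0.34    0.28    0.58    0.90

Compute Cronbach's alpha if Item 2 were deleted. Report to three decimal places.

Remaining items: Item 1, Item 3, Item 4 (k = 3).
Σσ²ᵢ = 0.52 + 1.00 + 0.90 = 2.42
σ²_total = 2.42 + 2 × 1.28 = 4.98
α (item deleted) = (3/2)·(1 − 2.42/4.98) = 0.771

Cronbach's alpha = 0.771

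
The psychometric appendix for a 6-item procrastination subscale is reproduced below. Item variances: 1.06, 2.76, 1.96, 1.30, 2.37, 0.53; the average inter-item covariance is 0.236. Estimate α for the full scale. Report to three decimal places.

α = 0.498

ΣVar(i) = 1.06 + 2.76 + 1.96 + 1.30 + 2.37 + 0.53 = 9.98
Sum of the 15 distinct covariances = 15 × 0.236 = 3.540
total variance = ΣVar(i) + 2·Σcov = 9.98 + 2 × 3.540 = 17.060
α = (6/5)·(1 − 9.98/17.060) = 0.498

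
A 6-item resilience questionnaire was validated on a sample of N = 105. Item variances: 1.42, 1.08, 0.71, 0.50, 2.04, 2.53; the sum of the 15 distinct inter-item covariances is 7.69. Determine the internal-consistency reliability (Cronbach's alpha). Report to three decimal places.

Cronbach's alpha = 0.780

sum of item variances = 1.42 + 1.08 + 0.71 + 0.50 + 2.04 + 2.53 = 8.28
Sum of distinct covariances = 7.69
total variance = sum of item variances + 2·Σcov = 8.28 + 2 × 7.69 = 23.66
α = (6/5)·(1 − 8.28/23.66) = 0.780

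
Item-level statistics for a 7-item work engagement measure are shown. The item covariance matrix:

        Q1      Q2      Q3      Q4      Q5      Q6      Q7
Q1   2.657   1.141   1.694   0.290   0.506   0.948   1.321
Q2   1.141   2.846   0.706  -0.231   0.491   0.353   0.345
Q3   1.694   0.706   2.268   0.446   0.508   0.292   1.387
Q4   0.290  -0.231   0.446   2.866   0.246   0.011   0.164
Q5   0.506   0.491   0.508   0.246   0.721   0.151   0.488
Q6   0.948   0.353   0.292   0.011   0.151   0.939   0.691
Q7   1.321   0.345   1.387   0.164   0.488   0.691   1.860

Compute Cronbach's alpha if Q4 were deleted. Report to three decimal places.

Cronbach's alpha = 0.794

Remaining items: Q1, Q2, Q3, Q5, Q6, Q7 (k = 6).
sum of item variances = 2.657 + 2.846 + 2.268 + 0.721 + 0.939 + 1.860 = 11.291
σ²_T = 11.291 + 2 × 11.022 = 33.335
α (item deleted) = (6/5)·(1 − 11.291/33.335) = 0.794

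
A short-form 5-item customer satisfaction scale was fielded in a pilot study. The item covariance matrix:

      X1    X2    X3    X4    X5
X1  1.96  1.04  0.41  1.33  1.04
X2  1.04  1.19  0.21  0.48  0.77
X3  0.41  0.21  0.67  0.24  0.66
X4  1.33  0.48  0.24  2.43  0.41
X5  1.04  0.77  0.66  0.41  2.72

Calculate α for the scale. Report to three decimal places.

α = 0.744

sum of item variances = 1.96 + 1.19 + 0.67 + 2.43 + 2.72 = 8.97
Sum of off-diagonal covariances = 6.59
Var(T) = 8.97 + 2 × 6.59 = 22.15
α = (k/(k−1))·(1 − sum of item variances/Var(T)) = (5/4)·(1 − 8.97/22.15) = 0.744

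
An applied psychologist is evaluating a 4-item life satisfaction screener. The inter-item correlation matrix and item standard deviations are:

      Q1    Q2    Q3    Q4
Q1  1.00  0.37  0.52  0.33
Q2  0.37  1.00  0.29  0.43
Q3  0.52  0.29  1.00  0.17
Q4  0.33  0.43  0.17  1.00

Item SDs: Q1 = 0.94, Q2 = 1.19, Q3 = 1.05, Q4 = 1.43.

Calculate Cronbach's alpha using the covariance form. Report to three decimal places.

Σσ²ᵢ = 0.94² + 1.19² + 1.05² + 1.43² = 5.4471
Covariances σ_ij = r_ij · s_i · s_j:
  σ(Q1,Q2) = 0.37 × 0.94 × 1.19 = 0.4139
  σ(Q1,Q3) = 0.52 × 0.94 × 1.05 = 0.5132
  σ(Q1,Q4) = 0.33 × 0.94 × 1.43 = 0.4436
  σ(Q2,Q3) = 0.29 × 1.19 × 1.05 = 0.3624
  σ(Q2,Q4) = 0.43 × 1.19 × 1.43 = 0.7317
  σ(Q3,Q4) = 0.17 × 1.05 × 1.43 = 0.2553
σ²_T = Σσ²ᵢ + 2·Σσ_ij = 5.4471 + 2 × 2.7201 = 10.8873
α = (4/3)·(1 − 5.4471/10.8873) = 0.666

α = 0.666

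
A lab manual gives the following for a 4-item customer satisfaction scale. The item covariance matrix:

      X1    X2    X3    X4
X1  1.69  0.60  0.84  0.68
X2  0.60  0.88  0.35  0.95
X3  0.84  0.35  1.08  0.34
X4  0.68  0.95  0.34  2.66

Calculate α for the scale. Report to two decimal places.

ΣVar(i) = 1.69 + 0.88 + 1.08 + 2.66 = 6.31
Sum of the distinct covariances = 3.76
σ²_total = 6.31 + 2 × 3.76 = 13.83
α = (k/(k−1))·(1 − ΣVar(i)/σ²_total) = (4/3)·(1 − 6.31/13.83) = 0.72

α = 0.72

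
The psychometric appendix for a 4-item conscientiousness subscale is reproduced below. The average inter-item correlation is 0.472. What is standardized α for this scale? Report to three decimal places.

α = 0.781

Standardized α = k·r̄ / (1 + (k−1)·r̄) = 4 × 0.472 / (1 + 3 × 0.472)
  = 1.8880 / 2.4160 = 0.781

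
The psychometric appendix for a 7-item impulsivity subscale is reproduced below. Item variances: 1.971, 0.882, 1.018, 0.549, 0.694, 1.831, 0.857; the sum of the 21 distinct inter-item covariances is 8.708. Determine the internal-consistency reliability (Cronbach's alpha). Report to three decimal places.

Σσ²ᵢ = 1.971 + 0.882 + 1.018 + 0.549 + 0.694 + 1.831 + 0.857 = 7.802
Sum of distinct covariances = 8.708
σ²_total = Σσ²ᵢ + 2·Σcov = 7.802 + 2 × 8.708 = 25.218
α = (7/6)·(1 − 7.802/25.218) = 0.806

α = 0.806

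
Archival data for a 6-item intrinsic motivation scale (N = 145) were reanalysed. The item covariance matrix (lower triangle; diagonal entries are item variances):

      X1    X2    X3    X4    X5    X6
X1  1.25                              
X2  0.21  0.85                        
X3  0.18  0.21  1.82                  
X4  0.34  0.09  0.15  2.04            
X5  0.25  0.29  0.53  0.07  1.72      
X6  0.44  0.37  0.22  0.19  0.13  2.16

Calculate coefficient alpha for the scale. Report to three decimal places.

coefficient alpha = 0.513

sum of item variances = 1.25 + 0.85 + 1.82 + 2.04 + 1.72 + 2.16 = 9.84
Sum of off-diagonal covariances = 3.67
total variance = 9.84 + 2 × 3.67 = 17.18
α = (k/(k−1))·(1 − sum of item variances/total variance) = (6/5)·(1 − 9.84/17.18) = 0.513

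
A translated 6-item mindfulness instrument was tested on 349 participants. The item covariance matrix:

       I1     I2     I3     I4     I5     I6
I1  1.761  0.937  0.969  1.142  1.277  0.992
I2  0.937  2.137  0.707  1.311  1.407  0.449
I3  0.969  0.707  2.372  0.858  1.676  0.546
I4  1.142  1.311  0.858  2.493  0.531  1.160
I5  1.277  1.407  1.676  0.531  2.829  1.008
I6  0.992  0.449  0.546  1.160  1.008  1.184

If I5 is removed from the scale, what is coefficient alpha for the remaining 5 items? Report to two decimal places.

coefficient alpha = 0.81

Remaining items: I1, I2, I3, I4, I6 (k = 5).
Σσ²ᵢ = 1.761 + 2.137 + 2.372 + 2.493 + 1.184 = 9.947
Var(T) = 9.947 + 2 × 9.071 = 28.089
α (item deleted) = (5/4)·(1 − 9.947/28.089) = 0.81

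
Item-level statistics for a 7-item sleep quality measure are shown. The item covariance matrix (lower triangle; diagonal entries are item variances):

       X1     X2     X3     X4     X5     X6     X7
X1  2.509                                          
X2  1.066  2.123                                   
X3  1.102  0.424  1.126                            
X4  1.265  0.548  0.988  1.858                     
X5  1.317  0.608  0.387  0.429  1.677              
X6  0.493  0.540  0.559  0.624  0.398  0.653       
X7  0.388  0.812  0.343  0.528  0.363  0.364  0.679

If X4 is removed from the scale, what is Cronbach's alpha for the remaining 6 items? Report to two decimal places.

α = 0.81

Remaining items: X1, X2, X3, X5, X6, X7 (k = 6).
Σσᵢ² = 2.509 + 2.123 + 1.126 + 1.677 + 0.653 + 0.679 = 8.767
total variance = 8.767 + 2 × 9.164 = 27.095
α (item deleted) = (6/5)·(1 − 8.767/27.095) = 0.81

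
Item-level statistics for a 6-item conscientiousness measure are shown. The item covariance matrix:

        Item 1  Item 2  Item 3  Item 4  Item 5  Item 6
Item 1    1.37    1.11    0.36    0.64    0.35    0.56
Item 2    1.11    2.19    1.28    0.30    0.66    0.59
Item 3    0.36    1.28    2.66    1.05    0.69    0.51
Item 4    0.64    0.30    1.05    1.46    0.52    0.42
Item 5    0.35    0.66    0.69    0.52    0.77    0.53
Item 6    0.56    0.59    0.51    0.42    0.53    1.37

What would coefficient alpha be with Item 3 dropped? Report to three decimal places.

α = 0.767

Remaining items: Item 1, Item 2, Item 4, Item 5, Item 6 (k = 5).
Σσᵢ² = 1.37 + 2.19 + 1.46 + 0.77 + 1.37 = 7.16
total variance = 7.16 + 2 × 5.68 = 18.52
α (item deleted) = (5/4)·(1 − 7.16/18.52) = 0.767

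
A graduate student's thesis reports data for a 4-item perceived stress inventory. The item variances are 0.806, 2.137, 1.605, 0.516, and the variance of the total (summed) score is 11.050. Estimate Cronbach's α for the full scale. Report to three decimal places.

α = 0.722

ΣVar(i) = 0.806 + 2.137 + 1.605 + 0.516 = 5.064
α = (k/(k−1))·(1 − ΣVar(i)/total variance) = (4/3)·(1 − 5.064/11.050) = 0.722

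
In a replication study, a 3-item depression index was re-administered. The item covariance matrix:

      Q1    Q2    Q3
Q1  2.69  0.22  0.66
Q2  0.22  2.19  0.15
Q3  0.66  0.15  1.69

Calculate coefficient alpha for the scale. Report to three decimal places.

ΣVar(i) = 2.69 + 2.19 + 1.69 = 6.57
Sum of the distinct covariances = 1.03
Var(T) = 6.57 + 2 × 1.03 = 8.63
α = (k/(k−1))·(1 − ΣVar(i)/Var(T)) = (3/2)·(1 − 6.57/8.63) = 0.358

coefficient alpha = 0.358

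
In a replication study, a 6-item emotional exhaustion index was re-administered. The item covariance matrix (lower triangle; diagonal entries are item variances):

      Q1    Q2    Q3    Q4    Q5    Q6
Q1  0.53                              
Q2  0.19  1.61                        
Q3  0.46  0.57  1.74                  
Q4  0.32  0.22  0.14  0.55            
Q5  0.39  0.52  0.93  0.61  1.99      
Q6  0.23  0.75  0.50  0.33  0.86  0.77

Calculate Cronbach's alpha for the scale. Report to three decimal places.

Σσᵢ² = 0.53 + 1.61 + 1.74 + 0.55 + 1.99 + 0.77 = 7.19
Sum of off-diagonal covariances = 7.02
total variance = 7.19 + 2 × 7.02 = 21.23
α = (k/(k−1))·(1 − Σσᵢ²/total variance) = (6/5)·(1 − 7.19/21.23) = 0.794

α = 0.794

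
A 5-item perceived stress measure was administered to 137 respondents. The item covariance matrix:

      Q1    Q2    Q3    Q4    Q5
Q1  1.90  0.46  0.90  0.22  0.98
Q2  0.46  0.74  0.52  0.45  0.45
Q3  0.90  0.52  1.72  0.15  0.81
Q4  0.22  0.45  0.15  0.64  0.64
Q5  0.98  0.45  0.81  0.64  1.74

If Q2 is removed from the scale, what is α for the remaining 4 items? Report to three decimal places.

α = 0.736

Remaining items: Q1, Q3, Q4, Q5 (k = 4).
Σσ²ᵢ = 1.90 + 1.72 + 0.64 + 1.74 = 6.00
σ²_total = 6.00 + 2 × 3.70 = 13.40
α (item deleted) = (4/3)·(1 − 6.00/13.40) = 0.736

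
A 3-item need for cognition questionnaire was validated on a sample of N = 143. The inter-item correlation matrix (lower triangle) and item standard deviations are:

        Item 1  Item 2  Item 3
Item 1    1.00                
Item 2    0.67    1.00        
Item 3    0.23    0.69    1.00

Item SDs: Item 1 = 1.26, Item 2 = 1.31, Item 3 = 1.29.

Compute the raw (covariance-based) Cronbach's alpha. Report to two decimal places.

Σσ²ᵢ = 1.26² + 1.31² + 1.29² = 4.9678
Covariances σ_ij = r_ij · s_i · s_j:
  σ(Item 1,Item 2) = 0.67 × 1.26 × 1.31 = 1.1059
  σ(Item 1,Item 3) = 0.23 × 1.26 × 1.29 = 0.3738
  σ(Item 2,Item 3) = 0.69 × 1.31 × 1.29 = 1.1660
σ²_T = Σσ²ᵢ + 2·Σσ_ij = 4.9678 + 2 × 2.6457 = 10.2592
α = (3/2)·(1 − 4.9678/10.2592) = 0.77

α = 0.77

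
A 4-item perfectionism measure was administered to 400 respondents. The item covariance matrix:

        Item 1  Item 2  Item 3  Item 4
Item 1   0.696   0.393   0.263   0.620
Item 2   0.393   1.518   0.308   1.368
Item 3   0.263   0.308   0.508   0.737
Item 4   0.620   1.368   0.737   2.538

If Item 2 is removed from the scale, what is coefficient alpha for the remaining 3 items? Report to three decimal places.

Remaining items: Item 1, Item 3, Item 4 (k = 3).
sum of item variances = 0.696 + 0.508 + 2.538 = 3.742
σ²_T = 3.742 + 2 × 1.620 = 6.982
α (item deleted) = (3/2)·(1 − 3.742/6.982) = 0.696

coefficient alpha = 0.696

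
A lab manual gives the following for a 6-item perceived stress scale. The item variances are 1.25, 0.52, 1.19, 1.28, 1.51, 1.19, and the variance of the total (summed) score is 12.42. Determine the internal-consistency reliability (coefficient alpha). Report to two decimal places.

Σσ²ᵢ = 1.25 + 0.52 + 1.19 + 1.28 + 1.51 + 1.19 = 6.94
α = (k/(k−1))·(1 − Σσ²ᵢ/Var(T)) = (6/5)·(1 − 6.94/12.42) = 0.53

coefficient alpha = 0.53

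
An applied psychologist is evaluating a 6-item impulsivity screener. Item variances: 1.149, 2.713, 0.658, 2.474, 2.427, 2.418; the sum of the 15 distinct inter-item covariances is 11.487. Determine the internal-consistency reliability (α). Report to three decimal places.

α = 0.792

Σσᵢ² = 1.149 + 2.713 + 0.658 + 2.474 + 2.427 + 2.418 = 11.839
Sum of distinct covariances = 11.487
σ²_total = Σσᵢ² + 2·Σcov = 11.839 + 2 × 11.487 = 34.813
α = (6/5)·(1 − 11.839/34.813) = 0.792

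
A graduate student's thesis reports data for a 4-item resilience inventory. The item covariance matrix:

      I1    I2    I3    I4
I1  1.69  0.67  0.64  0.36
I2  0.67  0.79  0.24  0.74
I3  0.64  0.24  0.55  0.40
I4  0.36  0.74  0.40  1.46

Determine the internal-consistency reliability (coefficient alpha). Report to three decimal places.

coefficient alpha = 0.768

sum of item variances = 1.69 + 0.79 + 0.55 + 1.46 = 4.49
Σ_{i<j} σ_ij = 3.05
σ²_T = 4.49 + 2 × 3.05 = 10.59
α = (k/(k−1))·(1 − sum of item variances/σ²_T) = (4/3)·(1 − 4.49/10.59) = 0.768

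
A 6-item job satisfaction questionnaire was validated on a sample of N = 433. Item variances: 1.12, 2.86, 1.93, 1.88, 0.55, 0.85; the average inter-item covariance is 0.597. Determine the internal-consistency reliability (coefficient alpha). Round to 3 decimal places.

coefficient alpha = 0.793

Σσ²ᵢ = 1.12 + 2.86 + 1.93 + 1.88 + 0.55 + 0.85 = 9.19
Sum of the 15 distinct covariances = 15 × 0.597 = 8.955
σ²_total = Σσ²ᵢ + 2·Σcov = 9.19 + 2 × 8.955 = 27.100
α = (6/5)·(1 − 9.19/27.100) = 0.793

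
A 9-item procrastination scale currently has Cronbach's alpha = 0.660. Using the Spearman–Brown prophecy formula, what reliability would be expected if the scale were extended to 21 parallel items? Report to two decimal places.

Length factor m = 21/9 = 2.3333
α' = m·α / (1 + (m−1)·α)
   = 21/9 × 0.660 / (1 + (21/9 − 1) × 0.660)
   = 1.5400 / 1.8800 = 0.82

predicted reliability = 0.82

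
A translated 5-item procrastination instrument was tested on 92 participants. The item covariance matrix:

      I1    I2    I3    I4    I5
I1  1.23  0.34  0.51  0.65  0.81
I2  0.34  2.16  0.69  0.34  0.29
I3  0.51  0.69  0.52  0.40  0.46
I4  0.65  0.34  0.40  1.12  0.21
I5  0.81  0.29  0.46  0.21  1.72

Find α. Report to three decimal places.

Σσ²ᵢ = 1.23 + 2.16 + 0.52 + 1.12 + 1.72 = 6.75
Sum of the distinct covariances = 4.70
total variance = 6.75 + 2 × 4.70 = 16.15
α = (k/(k−1))·(1 − Σσ²ᵢ/total variance) = (5/4)·(1 − 6.75/16.15) = 0.728

α = 0.728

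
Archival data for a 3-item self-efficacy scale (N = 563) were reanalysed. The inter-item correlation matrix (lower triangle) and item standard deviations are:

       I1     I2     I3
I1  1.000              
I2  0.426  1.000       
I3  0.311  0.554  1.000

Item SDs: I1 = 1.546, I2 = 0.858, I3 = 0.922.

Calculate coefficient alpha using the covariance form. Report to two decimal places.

Σσ²ᵢ = 1.546² + 0.858² + 0.922² = 3.9764
Covariances σ_ij = r_ij · s_i · s_j:
  σ(I1,I2) = 0.426 × 1.546 × 0.858 = 0.5651
  σ(I1,I3) = 0.311 × 1.546 × 0.922 = 0.4433
  σ(I2,I3) = 0.554 × 0.858 × 0.922 = 0.4383
σ²_T = Σσ²ᵢ + 2·Σσ_ij = 3.9764 + 2 × 1.4467 = 6.8698
α = (3/2)·(1 − 3.9764/6.8698) = 0.63

α = 0.63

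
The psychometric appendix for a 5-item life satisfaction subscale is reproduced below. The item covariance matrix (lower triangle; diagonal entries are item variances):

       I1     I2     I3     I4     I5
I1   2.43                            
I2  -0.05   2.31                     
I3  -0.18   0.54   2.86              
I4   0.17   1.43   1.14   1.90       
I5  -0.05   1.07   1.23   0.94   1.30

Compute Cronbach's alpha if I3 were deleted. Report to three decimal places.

Cronbach's alpha = 0.626

Remaining items: I1, I2, I4, I5 (k = 4).
Σσᵢ² = 2.43 + 2.31 + 1.90 + 1.30 = 7.94
Var(T) = 7.94 + 2 × 3.51 = 14.96
α (item deleted) = (4/3)·(1 − 7.94/14.96) = 0.626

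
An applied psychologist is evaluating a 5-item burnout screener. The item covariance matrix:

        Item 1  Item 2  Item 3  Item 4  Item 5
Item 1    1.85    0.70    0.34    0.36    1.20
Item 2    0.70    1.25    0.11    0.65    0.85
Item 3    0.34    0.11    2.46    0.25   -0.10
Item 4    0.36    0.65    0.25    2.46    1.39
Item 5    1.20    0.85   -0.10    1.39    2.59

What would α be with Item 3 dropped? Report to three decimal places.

α = 0.744

Remaining items: Item 1, Item 2, Item 4, Item 5 (k = 4).
sum of item variances = 1.85 + 1.25 + 2.46 + 2.59 = 8.15
total variance = 8.15 + 2 × 5.15 = 18.45
α (item deleted) = (4/3)·(1 − 8.15/18.45) = 0.744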